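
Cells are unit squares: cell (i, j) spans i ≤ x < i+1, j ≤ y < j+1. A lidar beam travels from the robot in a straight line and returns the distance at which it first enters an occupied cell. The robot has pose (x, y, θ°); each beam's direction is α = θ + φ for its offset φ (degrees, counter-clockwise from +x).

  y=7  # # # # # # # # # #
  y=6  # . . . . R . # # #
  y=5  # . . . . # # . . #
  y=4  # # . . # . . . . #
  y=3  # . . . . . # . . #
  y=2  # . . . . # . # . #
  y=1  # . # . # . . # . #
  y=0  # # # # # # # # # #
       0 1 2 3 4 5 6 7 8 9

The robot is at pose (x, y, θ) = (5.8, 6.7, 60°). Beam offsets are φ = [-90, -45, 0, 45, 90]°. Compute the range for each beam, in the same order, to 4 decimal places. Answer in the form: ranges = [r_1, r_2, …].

beam 1: φ=-90°, α=330°
  direction (0.8660, -0.5000); cell (5,6); t to first gridline: x 0.2309, y 1.4000 (then +1.1547 / +2.0000)
    (6,6) via x @ 0.2309
    (7,6) via x @ 1.3856  # hit
  → r_1 = 1.3856
beam 2: φ=-45°, α=15°
  direction (0.9659, 0.2588); cell (5,6); t to first gridline: x 0.2071, y 1.1591 (then +1.0353 / +3.8637)
    (6,6) via x @ 0.2071
    (6,7) via y @ 1.1591  # hit
  → r_2 = 1.1591
beam 3: φ=0°, α=60°
  direction (0.5000, 0.8660); cell (5,6); t to first gridline: x 0.4000, y 0.3464 (then +2.0000 / +1.1547)
    (5,7) via y @ 0.3464  # hit
  → r_3 = 0.3464
beam 4: φ=45°, α=105°
  direction (-0.2588, 0.9659); cell (5,6); t to first gridline: x 3.0910, y 0.3106 (then +3.8637 / +1.0353)
    (5,7) via y @ 0.3106  # hit
  → r_4 = 0.3106
beam 5: φ=90°, α=150°
  direction (-0.8660, 0.5000); cell (5,6); t to first gridline: x 0.9238, y 0.6000 (then +1.1547 / +2.0000)
    (5,7) via y @ 0.6000  # hit
  → r_5 = 0.6000

ranges = [1.3856, 1.1591, 0.3464, 0.3106, 0.6000]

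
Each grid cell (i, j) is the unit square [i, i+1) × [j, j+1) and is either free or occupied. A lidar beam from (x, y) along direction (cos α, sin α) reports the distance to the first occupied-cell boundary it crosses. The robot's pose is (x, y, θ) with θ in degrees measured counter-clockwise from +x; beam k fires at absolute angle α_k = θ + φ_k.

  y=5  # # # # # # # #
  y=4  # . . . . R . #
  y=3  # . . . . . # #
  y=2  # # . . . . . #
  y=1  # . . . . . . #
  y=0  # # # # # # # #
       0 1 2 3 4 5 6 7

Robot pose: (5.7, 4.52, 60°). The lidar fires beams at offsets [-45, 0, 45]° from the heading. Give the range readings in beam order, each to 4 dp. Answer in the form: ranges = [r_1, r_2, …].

beam 1: φ=-45°, α=15°
  direction (0.9659, 0.2588); cell (5,4); t to first gridline: x 0.3106, y 1.8546 (then +1.0353 / +3.8637)
    (6,4) via x @ 0.3106
    (7,4) via x @ 1.3459  # hit
  → r_1 = 1.3459
beam 2: φ=0°, α=60°
  direction (0.5000, 0.8660); cell (5,4); t to first gridline: x 0.6000, y 0.5543 (then +2.0000 / +1.1547)
    (5,5) via y @ 0.5543  # hit
  → r_2 = 0.5543
beam 3: φ=45°, α=105°
  direction (-0.2588, 0.9659); cell (5,4); t to first gridline: x 2.7046, y 0.4969 (then +3.8637 / +1.0353)
    (5,5) via y @ 0.4969  # hit
  → r_3 = 0.4969

ranges = [1.3459, 0.5543, 0.4969]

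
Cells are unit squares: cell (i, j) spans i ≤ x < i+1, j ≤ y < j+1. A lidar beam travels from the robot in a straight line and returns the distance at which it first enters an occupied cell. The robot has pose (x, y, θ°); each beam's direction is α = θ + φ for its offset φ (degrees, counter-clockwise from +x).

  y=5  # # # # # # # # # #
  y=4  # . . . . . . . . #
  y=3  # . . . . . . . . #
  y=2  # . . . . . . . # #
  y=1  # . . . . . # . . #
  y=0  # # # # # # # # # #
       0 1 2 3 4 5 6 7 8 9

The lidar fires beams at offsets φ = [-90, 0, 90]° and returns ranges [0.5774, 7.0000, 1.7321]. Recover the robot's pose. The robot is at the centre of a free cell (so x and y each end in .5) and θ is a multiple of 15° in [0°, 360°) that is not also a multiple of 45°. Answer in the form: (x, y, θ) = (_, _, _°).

(x, y, θ) = (7.5, 4.5, 210°)

Candidates: 30 free-cell centres × 16 headings = 480 poses. Raycast each; keep the one whose scan matches to 4 dp.
  (5.5, 2.5, 330°): beam 1 = 1.7321 ≠ 0.5774 ✗
  (4.5, 1.5, 285°): beam 1 = 1.9319 ≠ 0.5774 ✗
  (8.5, 4.5, 60°): beam 2 = 0.5774 ≠ 7.0000 ✗
  (8.5, 3.5, 255°): beam 1 = 5.7956 ≠ 0.5774 ✗
  (4.5, 2.5, 165°): beam 1 = 2.5882 ≠ 0.5774 ✗
  …
  (7.5, 4.5, 210°): r_1=0.5774, r_2=7.0000, r_3=1.7321 — all match ✓
No second candidate reproduces the full scan.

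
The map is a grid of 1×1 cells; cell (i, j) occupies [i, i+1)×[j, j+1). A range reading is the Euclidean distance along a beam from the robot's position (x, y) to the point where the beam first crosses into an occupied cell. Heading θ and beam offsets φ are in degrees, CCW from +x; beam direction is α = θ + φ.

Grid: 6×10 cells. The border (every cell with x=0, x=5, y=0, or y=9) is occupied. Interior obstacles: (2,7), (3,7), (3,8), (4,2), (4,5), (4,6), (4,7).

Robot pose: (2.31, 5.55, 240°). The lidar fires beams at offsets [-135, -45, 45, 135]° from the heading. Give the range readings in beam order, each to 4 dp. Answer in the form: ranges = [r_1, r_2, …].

ranges = [3.5717, 1.3562, 4.7105, 1.7496]

beam 1: φ=-135°, α=105°
  cosα=-0.2588 sinα=0.9659 | (2,5) | tMaxX 1.1977 tMaxY 0.4659 | tΔX 3.8637 tΔY 1.0353
    t=0.4659 [y] (2,6)
    t=1.1977 [x] (1,6)
    t=1.5012 [y] (1,7)
    t=2.5364 [y] (1,8)
    t=3.5717 [y] (1,9) — stop
  → r_1 = 3.5717
beam 2: φ=-45°, α=195°
  cosα=-0.9659 sinα=-0.2588 | (2,5) | tMaxX 0.3209 tMaxY 2.1250 | tΔX 1.0353 tΔY 3.8637
    t=0.3209 [x] (1,5)
    t=1.3562 [x] (0,5) — stop
  → r_2 = 1.3562
beam 3: φ=45°, α=285°
  cosα=0.2588 sinα=-0.9659 | (2,5) | tMaxX 2.6660 tMaxY 0.5694 | tΔX 3.8637 tΔY 1.0353
    t=0.5694 [y] (2,4)
    t=1.6047 [y] (2,3)
    t=2.6400 [y] (2,2)
    t=2.6660 [x] (3,2)
    t=3.6752 [y] (3,1)
    t=4.7105 [y] (3,0) — stop
  → r_3 = 4.7105
beam 4: φ=135°, α=15°
  cosα=0.9659 sinα=0.2588 | (2,5) | tMaxX 0.7143 tMaxY 1.7387 | tΔX 1.0353 tΔY 3.8637
    t=0.7143 [x] (3,5)
    t=1.7387 [y] (3,6)
    t=1.7496 [x] (4,6) — stop
  → r_4 = 1.7496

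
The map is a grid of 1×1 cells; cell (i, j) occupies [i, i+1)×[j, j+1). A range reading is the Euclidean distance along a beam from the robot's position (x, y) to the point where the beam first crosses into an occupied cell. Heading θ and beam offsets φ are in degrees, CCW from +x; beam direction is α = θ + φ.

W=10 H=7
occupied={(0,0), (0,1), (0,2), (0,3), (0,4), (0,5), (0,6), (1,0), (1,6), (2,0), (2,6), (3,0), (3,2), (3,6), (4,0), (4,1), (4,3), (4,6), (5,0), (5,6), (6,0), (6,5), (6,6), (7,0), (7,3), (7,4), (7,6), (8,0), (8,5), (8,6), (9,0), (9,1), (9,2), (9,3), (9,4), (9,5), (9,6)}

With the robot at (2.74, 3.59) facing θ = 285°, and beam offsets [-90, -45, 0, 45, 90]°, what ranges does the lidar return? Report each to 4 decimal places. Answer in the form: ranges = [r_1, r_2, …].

beam 1: φ=-90°, α=195°
  d=(-0.9659,-0.2588)  start (2,3)  tX=0.7661 tY=2.2796  stride 1/|dx|=1.0353 1/|dy|=3.8637
    cross x-line → (1,3), t=0.7661
    cross x-line → (0,3), t=1.8014 (wall)
  → r_1 = 1.8014
beam 2: φ=-45°, α=240°
  d=(-0.5000,-0.8660)  start (2,3)  tX=1.4800 tY=0.6813  stride 1/|dx|=2.0000 1/|dy|=1.1547
    cross y-line → (2,2), t=0.6813
    cross x-line → (1,2), t=1.4800
    cross y-line → (1,1), t=1.8360
    cross y-line → (1,0), t=2.9907 (wall)
  → r_2 = 2.9907
beam 3: φ=0°, α=285°
  d=(0.2588,-0.9659)  start (2,3)  tX=1.0046 tY=0.6108  stride 1/|dx|=3.8637 1/|dy|=1.0353
    cross y-line → (2,2), t=0.6108
    cross x-line → (3,2), t=1.0046 (wall)
  → r_3 = 1.0046
beam 4: φ=45°, α=330°
  d=(0.8660,-0.5000)  start (2,3)  tX=0.3002 tY=1.1800  stride 1/|dx|=1.1547 1/|dy|=2.0000
    cross x-line → (3,3), t=0.3002
    cross y-line → (3,2), t=1.1800 (wall)
  → r_4 = 1.1800
beam 5: φ=90°, α=15°
  d=(0.9659,0.2588)  start (2,3)  tX=0.2692 tY=1.5841  stride 1/|dx|=1.0353 1/|dy|=3.8637
    cross x-line → (3,3), t=0.2692
    cross x-line → (4,3), t=1.3044 (wall)
  → r_5 = 1.3044

ranges = [1.8014, 2.9907, 1.0046, 1.1800, 1.3044]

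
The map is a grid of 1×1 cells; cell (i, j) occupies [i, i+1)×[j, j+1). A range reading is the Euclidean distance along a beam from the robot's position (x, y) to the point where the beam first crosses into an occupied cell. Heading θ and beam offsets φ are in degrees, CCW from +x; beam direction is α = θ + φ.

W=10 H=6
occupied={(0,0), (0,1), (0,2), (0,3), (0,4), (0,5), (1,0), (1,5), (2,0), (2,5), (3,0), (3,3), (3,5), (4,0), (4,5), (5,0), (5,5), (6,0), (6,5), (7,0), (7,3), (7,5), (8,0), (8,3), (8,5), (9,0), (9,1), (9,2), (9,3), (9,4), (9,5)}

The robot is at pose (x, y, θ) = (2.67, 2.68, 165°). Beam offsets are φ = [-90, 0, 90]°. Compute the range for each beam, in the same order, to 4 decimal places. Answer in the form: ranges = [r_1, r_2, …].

beam 1: φ=-90°, α=75°
  dir = (cos 75°, sin 75°) = (0.2588, 0.9659); from cell (2,2)
  next x-line at t=1.2750, next y-line at t=0.3313; Δt_x=3.8637, Δt_y=1.0353
    y: enter (2,3) at t=0.3313
    x: enter (3,3) at t=1.2750 ← occupied
  → r_1 = 1.2750
beam 2: φ=0°, α=165°
  dir = (cos 165°, sin 165°) = (-0.9659, 0.2588); from cell (2,2)
  next x-line at t=0.6936, next y-line at t=1.2364; Δt_x=1.0353, Δt_y=3.8637
    x: enter (1,2) at t=0.6936
    y: enter (1,3) at t=1.2364
    x: enter (0,3) at t=1.7289 ← occupied
  → r_2 = 1.7289
beam 3: φ=90°, α=255°
  dir = (cos 255°, sin 255°) = (-0.2588, -0.9659); from cell (2,2)
  next x-line at t=2.5887, next y-line at t=0.7040; Δt_x=3.8637, Δt_y=1.0353
    y: enter (2,1) at t=0.7040
    y: enter (2,0) at t=1.7393 ← occupied
  → r_3 = 1.7393

ranges = [1.2750, 1.7289, 1.7393]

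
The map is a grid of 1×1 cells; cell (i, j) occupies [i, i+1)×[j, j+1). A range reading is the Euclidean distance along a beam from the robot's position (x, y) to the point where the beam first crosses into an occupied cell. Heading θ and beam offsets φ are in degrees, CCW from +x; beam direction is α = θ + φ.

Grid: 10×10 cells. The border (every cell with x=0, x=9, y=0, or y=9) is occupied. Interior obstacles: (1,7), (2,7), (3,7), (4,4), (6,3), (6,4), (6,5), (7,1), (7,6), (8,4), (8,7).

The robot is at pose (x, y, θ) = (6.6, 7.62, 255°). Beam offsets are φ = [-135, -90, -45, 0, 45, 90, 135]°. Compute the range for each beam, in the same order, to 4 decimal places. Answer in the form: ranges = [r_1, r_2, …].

beam 1: φ=-135°, α=120°
  dir = (cos 120°, sin 120°) = (-0.5000, 0.8660); from cell (6,7)
  next x-line at t=1.2000, next y-line at t=0.4388; Δt_x=2.0000, Δt_y=1.1547
    y: enter (6,8) at t=0.4388
    x: enter (5,8) at t=1.2000
    y: enter (5,9) at t=1.5935 ← occupied
  → r_1 = 1.5935
beam 2: φ=-90°, α=165°
  dir = (cos 165°, sin 165°) = (-0.9659, 0.2588); from cell (6,7)
  next x-line at t=0.6212, next y-line at t=1.4682; Δt_x=1.0353, Δt_y=3.8637
    x: enter (5,7) at t=0.6212
    y: enter (5,8) at t=1.4682
    x: enter (4,8) at t=1.6564
    x: enter (3,8) at t=2.6917
    x: enter (2,8) at t=3.7270
    x: enter (1,8) at t=4.7623
    y: enter (1,9) at t=5.3319 ← occupied
  → r_2 = 5.3319
beam 3: φ=-45°, α=210°
  dir = (cos 210°, sin 210°) = (-0.8660, -0.5000); from cell (6,7)
  next x-line at t=0.6928, next y-line at t=1.2400; Δt_x=1.1547, Δt_y=2.0000
    x: enter (5,7) at t=0.6928
    y: enter (5,6) at t=1.2400
    x: enter (4,6) at t=1.8475
    x: enter (3,6) at t=3.0022
    y: enter (3,5) at t=3.2400
    x: enter (2,5) at t=4.1569
    y: enter (2,4) at t=5.2400
    x: enter (1,4) at t=5.3116
    x: enter (0,4) at t=6.4663 ← occupied
  → r_3 = 6.4663
beam 4: φ=0°, α=255°
  dir = (cos 255°, sin 255°) = (-0.2588, -0.9659); from cell (6,7)
  next x-line at t=2.3182, next y-line at t=0.6419; Δt_x=3.8637, Δt_y=1.0353
    y: enter (6,6) at t=0.6419
    y: enter (6,5) at t=1.6771 ← occupied
  → r_4 = 1.6771
beam 5: φ=45°, α=300°
  dir = (cos 300°, sin 300°) = (0.5000, -0.8660); from cell (6,7)
  next x-line at t=0.8000, next y-line at t=0.7159; Δt_x=2.0000, Δt_y=1.1547
    y: enter (6,6) at t=0.7159
    x: enter (7,6) at t=0.8000 ← occupied
  → r_5 = 0.8000
beam 6: φ=90°, α=345°
  dir = (cos 345°, sin 345°) = (0.9659, -0.2588); from cell (6,7)
  next x-line at t=0.4141, next y-line at t=2.3955; Δt_x=1.0353, Δt_y=3.8637
    x: enter (7,7) at t=0.4141
    x: enter (8,7) at t=1.4494 ← occupied
  → r_6 = 1.4494
beam 7: φ=135°, α=30°
  dir = (cos 30°, sin 30°) = (0.8660, 0.5000); from cell (6,7)
  next x-line at t=0.4619, next y-line at t=0.7600; Δt_x=1.1547, Δt_y=2.0000
    x: enter (7,7) at t=0.4619
    y: enter (7,8) at t=0.7600
    x: enter (8,8) at t=1.6166
    y: enter (8,9) at t=2.7600 ← occupied
  → r_7 = 2.7600

ranges = [1.5935, 5.3319, 6.4663, 1.6771, 0.8000, 1.4494, 2.7600]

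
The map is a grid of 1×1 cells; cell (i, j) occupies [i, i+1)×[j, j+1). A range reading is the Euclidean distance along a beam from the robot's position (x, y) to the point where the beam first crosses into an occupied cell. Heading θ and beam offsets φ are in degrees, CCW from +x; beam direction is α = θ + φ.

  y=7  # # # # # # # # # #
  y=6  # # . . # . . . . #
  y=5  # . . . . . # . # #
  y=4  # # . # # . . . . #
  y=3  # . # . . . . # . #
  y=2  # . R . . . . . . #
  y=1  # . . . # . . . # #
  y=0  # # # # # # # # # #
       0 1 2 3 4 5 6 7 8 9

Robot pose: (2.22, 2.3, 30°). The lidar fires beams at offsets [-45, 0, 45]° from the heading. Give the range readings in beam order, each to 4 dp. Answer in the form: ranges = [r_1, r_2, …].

ranges = [1.8428, 5.4000, 0.7247]

beam 1: φ=-45°, α=345°
  d=(0.9659,-0.2588)  start (2,2)  tX=0.8075 tY=1.1591  stride 1/|dx|=1.0353 1/|dy|=3.8637
    cross x-line → (3,2), t=0.8075
    cross y-line → (3,1), t=1.1591
    cross x-line → (4,1), t=1.8428 (wall)
  → r_1 = 1.8428
beam 2: φ=0°, α=30°
  d=(0.8660,0.5000)  start (2,2)  tX=0.9007 tY=1.4000  stride 1/|dx|=1.1547 1/|dy|=2.0000
    cross x-line → (3,2), t=0.9007
    cross y-line → (3,3), t=1.4000
    cross x-line → (4,3), t=2.0554
    cross x-line → (5,3), t=3.2101
    cross y-line → (5,4), t=3.4000
    cross x-line → (6,4), t=4.3648
    cross y-line → (6,5), t=5.4000 (wall)
  → r_2 = 5.4000
beam 3: φ=45°, α=75°
  d=(0.2588,0.9659)  start (2,2)  tX=3.0137 tY=0.7247  stride 1/|dx|=3.8637 1/|dy|=1.0353
    cross y-line → (2,3), t=0.7247 (wall)
  → r_3 = 0.7247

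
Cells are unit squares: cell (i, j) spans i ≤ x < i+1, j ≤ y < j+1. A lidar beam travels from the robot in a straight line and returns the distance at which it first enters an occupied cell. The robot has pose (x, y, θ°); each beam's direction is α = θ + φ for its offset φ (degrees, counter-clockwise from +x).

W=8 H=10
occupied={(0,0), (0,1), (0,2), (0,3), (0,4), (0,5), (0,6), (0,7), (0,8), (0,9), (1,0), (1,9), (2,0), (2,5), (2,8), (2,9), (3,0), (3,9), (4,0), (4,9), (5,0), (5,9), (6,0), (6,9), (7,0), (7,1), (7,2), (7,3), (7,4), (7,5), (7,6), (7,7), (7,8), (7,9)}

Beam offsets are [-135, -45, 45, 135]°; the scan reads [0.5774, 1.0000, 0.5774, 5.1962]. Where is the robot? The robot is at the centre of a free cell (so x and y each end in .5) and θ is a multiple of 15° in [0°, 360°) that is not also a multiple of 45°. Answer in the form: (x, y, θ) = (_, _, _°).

(x, y, θ) = (1.5, 5.5, 165°)

The pose lattice has 46·16 = 736 candidates. Test each by forward raycasting.
  (1.5, 7.5, 255°): beam 1 = 1.0000 ≠ 0.5774 ✗
  (6.5, 3.5, 330°): beam 1 = 5.6940 ≠ 0.5774 ✗
  (4.5, 1.5, 255°): beam 1 = 4.0415 ≠ 0.5774 ✗
  (5.5, 5.5, 210°): beam 1 = 3.6235 ≠ 0.5774 ✗
  …
  (1.5, 5.5, 165°): r_1=0.5774, r_2=1.0000, r_3=0.5774, r_4=5.1962 — all match ✓
Unique over the lattice → pose = (1.5, 5.5, 165°).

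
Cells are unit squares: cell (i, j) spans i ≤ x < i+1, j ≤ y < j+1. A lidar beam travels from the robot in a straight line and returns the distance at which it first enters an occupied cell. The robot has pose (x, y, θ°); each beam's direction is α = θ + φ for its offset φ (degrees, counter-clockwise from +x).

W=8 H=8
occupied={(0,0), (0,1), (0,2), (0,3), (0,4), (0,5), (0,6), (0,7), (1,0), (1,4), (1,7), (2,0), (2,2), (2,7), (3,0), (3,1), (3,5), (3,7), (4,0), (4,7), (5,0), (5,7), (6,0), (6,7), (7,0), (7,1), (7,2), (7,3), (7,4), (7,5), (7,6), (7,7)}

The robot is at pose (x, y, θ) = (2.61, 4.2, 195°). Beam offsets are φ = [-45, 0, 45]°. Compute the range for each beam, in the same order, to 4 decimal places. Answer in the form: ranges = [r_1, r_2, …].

ranges = [0.7044, 0.6315, 3.2200]

beam 1: φ=-45°, α=150°
  dir = (cos 150°, sin 150°) = (-0.8660, 0.5000); from cell (2,4)
  next x-line at t=0.7044, next y-line at t=1.6000; Δt_x=1.1547, Δt_y=2.0000
    x: enter (1,4) at t=0.7044 ← occupied
  → r_1 = 0.7044
beam 2: φ=0°, α=195°
  dir = (cos 195°, sin 195°) = (-0.9659, -0.2588); from cell (2,4)
  next x-line at t=0.6315, next y-line at t=0.7727; Δt_x=1.0353, Δt_y=3.8637
    x: enter (1,4) at t=0.6315 ← occupied
  → r_2 = 0.6315
beam 3: φ=45°, α=240°
  dir = (cos 240°, sin 240°) = (-0.5000, -0.8660); from cell (2,4)
  next x-line at t=1.2200, next y-line at t=0.2309; Δt_x=2.0000, Δt_y=1.1547
    y: enter (2,3) at t=0.2309
    x: enter (1,3) at t=1.2200
    y: enter (1,2) at t=1.3856
    y: enter (1,1) at t=2.5403
    x: enter (0,1) at t=3.2200 ← occupied
  → r_3 = 3.2200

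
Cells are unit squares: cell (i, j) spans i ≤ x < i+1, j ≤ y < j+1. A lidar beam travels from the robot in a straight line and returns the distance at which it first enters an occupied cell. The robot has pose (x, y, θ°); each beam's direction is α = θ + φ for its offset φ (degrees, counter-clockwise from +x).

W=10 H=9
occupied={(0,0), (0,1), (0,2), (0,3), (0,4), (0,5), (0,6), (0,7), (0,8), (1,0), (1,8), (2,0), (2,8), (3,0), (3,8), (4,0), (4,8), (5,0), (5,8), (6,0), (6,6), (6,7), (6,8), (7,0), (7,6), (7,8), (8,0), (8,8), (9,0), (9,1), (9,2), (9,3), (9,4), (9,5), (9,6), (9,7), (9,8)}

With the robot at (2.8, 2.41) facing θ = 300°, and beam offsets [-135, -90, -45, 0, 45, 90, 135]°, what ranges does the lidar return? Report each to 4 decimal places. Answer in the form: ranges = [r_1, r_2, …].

beam 1: φ=-135°, α=165°
  dir = (cos 165°, sin 165°) = (-0.9659, 0.2588); from cell (2,2)
  next x-line at t=0.8282, next y-line at t=2.2796; Δt_x=1.0353, Δt_y=3.8637
    x: enter (1,2) at t=0.8282
    x: enter (0,2) at t=1.8635 ← occupied
  → r_1 = 1.8635
beam 2: φ=-90°, α=210°
  dir = (cos 210°, sin 210°) = (-0.8660, -0.5000); from cell (2,2)
  next x-line at t=0.9238, next y-line at t=0.8200; Δt_x=1.1547, Δt_y=2.0000
    y: enter (2,1) at t=0.8200
    x: enter (1,1) at t=0.9238
    x: enter (0,1) at t=2.0785 ← occupied
  → r_2 = 2.0785
beam 3: φ=-45°, α=255°
  dir = (cos 255°, sin 255°) = (-0.2588, -0.9659); from cell (2,2)
  next x-line at t=3.0910, next y-line at t=0.4245; Δt_x=3.8637, Δt_y=1.0353
    y: enter (2,1) at t=0.4245
    y: enter (2,0) at t=1.4597 ← occupied
  → r_3 = 1.4597
beam 4: φ=0°, α=300°
  dir = (cos 300°, sin 300°) = (0.5000, -0.8660); from cell (2,2)
  next x-line at t=0.4000, next y-line at t=0.4734; Δt_x=2.0000, Δt_y=1.1547
    x: enter (3,2) at t=0.4000
    y: enter (3,1) at t=0.4734
    y: enter (3,0) at t=1.6281 ← occupied
  → r_4 = 1.6281
beam 5: φ=45°, α=345°
  dir = (cos 345°, sin 345°) = (0.9659, -0.2588); from cell (2,2)
  next x-line at t=0.2071, next y-line at t=1.5841; Δt_x=1.0353, Δt_y=3.8637
    x: enter (3,2) at t=0.2071
    x: enter (4,2) at t=1.2423
    y: enter (4,1) at t=1.5841
    x: enter (5,1) at t=2.2776
    x: enter (6,1) at t=3.3129
    x: enter (7,1) at t=4.3482
    x: enter (8,1) at t=5.3834
    y: enter (8,0) at t=5.4478 ← occupied
  → r_5 = 5.4478
beam 6: φ=90°, α=30°
  dir = (cos 30°, sin 30°) = (0.8660, 0.5000); from cell (2,2)
  next x-line at t=0.2309, next y-line at t=1.1800; Δt_x=1.1547, Δt_y=2.0000
    x: enter (3,2) at t=0.2309
    y: enter (3,3) at t=1.1800
    x: enter (4,3) at t=1.3856
    x: enter (5,3) at t=2.5403
    y: enter (5,4) at t=3.1800
    x: enter (6,4) at t=3.6950
    x: enter (7,4) at t=4.8497
    y: enter (7,5) at t=5.1800
    x: enter (8,5) at t=6.0044
    x: enter (9,5) at t=7.1591 ← occupied
  → r_6 = 7.1591
beam 7: φ=135°, α=75°
  dir = (cos 75°, sin 75°) = (0.2588, 0.9659); from cell (2,2)
  next x-line at t=0.7727, next y-line at t=0.6108; Δt_x=3.8637, Δt_y=1.0353
    y: enter (2,3) at t=0.6108
    x: enter (3,3) at t=0.7727
    y: enter (3,4) at t=1.6461
    y: enter (3,5) at t=2.6814
    y: enter (3,6) at t=3.7166
    x: enter (4,6) at t=4.6364
    y: enter (4,7) at t=4.7519
    y: enter (4,8) at t=5.7872 ← occupied
  → r_7 = 5.7872

ranges = [1.8635, 2.0785, 1.4597, 1.6281, 5.4478, 7.1591, 5.7872]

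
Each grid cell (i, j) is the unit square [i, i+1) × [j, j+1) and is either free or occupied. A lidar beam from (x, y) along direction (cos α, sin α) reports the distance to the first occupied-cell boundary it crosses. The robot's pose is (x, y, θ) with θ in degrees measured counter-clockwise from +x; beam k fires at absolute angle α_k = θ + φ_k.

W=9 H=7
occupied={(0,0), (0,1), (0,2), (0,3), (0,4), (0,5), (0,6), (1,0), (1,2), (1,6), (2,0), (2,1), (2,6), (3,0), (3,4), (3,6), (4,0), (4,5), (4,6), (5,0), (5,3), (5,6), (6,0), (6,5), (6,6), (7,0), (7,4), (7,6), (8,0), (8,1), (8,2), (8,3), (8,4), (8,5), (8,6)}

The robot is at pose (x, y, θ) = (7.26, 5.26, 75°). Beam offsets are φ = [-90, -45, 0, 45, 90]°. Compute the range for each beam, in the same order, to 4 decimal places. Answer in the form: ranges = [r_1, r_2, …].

beam 1: φ=-90°, α=345°
  dir = (cos 345°, sin 345°) = (0.9659, -0.2588); from cell (7,5)
  next x-line at t=0.7661, next y-line at t=1.0046; Δt_x=1.0353, Δt_y=3.8637
    x: enter (8,5) at t=0.7661 ← occupied
  → r_1 = 0.7661
beam 2: φ=-45°, α=30°
  dir = (cos 30°, sin 30°) = (0.8660, 0.5000); from cell (7,5)
  next x-line at t=0.8545, next y-line at t=1.4800; Δt_x=1.1547, Δt_y=2.0000
    x: enter (8,5) at t=0.8545 ← occupied
  → r_2 = 0.8545
beam 3: φ=0°, α=75°
  dir = (cos 75°, sin 75°) = (0.2588, 0.9659); from cell (7,5)
  next x-line at t=2.8591, next y-line at t=0.7661; Δt_x=3.8637, Δt_y=1.0353
    y: enter (7,6) at t=0.7661 ← occupied
  → r_3 = 0.7661
beam 4: φ=45°, α=120°
  dir = (cos 120°, sin 120°) = (-0.5000, 0.8660); from cell (7,5)
  next x-line at t=0.5200, next y-line at t=0.8545; Δt_x=2.0000, Δt_y=1.1547
    x: enter (6,5) at t=0.5200 ← occupied
  → r_4 = 0.5200
beam 5: φ=90°, α=165°
  dir = (cos 165°, sin 165°) = (-0.9659, 0.2588); from cell (7,5)
  next x-line at t=0.2692, next y-line at t=2.8591; Δt_x=1.0353, Δt_y=3.8637
    x: enter (6,5) at t=0.2692 ← occupied
  → r_5 = 0.2692

ranges = [0.7661, 0.8545, 0.7661, 0.5200, 0.2692]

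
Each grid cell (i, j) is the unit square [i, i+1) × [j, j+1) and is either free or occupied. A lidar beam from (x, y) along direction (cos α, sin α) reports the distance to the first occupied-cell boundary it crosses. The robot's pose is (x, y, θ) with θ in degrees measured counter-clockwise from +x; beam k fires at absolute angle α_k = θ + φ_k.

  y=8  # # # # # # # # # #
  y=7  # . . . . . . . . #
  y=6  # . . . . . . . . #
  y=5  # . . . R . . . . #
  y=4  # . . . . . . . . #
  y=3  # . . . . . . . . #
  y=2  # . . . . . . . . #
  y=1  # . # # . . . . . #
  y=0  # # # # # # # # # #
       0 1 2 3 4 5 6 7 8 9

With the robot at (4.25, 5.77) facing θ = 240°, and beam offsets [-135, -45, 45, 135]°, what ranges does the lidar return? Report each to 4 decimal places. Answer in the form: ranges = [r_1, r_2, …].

ranges = [2.3087, 3.3646, 4.9383, 4.9176]

beam 1: φ=-135°, α=105°
  cosα=-0.2588 sinα=0.9659 | (4,5) | tMaxX 0.9659 tMaxY 0.2381 | tΔX 3.8637 tΔY 1.0353
    t=0.2381 [y] (4,6)
    t=0.9659 [x] (3,6)
    t=1.2734 [y] (3,7)
    t=2.3087 [y] (3,8) — stop
  → r_1 = 2.3087
beam 2: φ=-45°, α=195°
  cosα=-0.9659 sinα=-0.2588 | (4,5) | tMaxX 0.2588 tMaxY 2.9751 | tΔX 1.0353 tΔY 3.8637
    t=0.2588 [x] (3,5)
    t=1.2941 [x] (2,5)
    t=2.3294 [x] (1,5)
    t=2.9751 [y] (1,4)
    t=3.3646 [x] (0,4) — stop
  → r_2 = 3.3646
beam 3: φ=45°, α=285°
  cosα=0.2588 sinα=-0.9659 | (4,5) | tMaxX 2.8978 tMaxY 0.7972 | tΔX 3.8637 tΔY 1.0353
    t=0.7972 [y] (4,4)
    t=1.8324 [y] (4,3)
    t=2.8677 [y] (4,2)
    t=2.8978 [x] (5,2)
    t=3.9030 [y] (5,1)
    t=4.9383 [y] (5,0) — stop
  → r_3 = 4.9383
beam 4: φ=135°, α=15°
  cosα=0.9659 sinα=0.2588 | (4,5) | tMaxX 0.7765 tMaxY 0.8887 | tΔX 1.0353 tΔY 3.8637
    t=0.7765 [x] (5,5)
    t=0.8887 [y] (5,6)
    t=1.8117 [x] (6,6)
    t=2.8470 [x] (7,6)
    t=3.8823 [x] (8,6)
    t=4.7524 [y] (8,7)
    t=4.9176 [x] (9,7) — stop
  → r_4 = 4.9176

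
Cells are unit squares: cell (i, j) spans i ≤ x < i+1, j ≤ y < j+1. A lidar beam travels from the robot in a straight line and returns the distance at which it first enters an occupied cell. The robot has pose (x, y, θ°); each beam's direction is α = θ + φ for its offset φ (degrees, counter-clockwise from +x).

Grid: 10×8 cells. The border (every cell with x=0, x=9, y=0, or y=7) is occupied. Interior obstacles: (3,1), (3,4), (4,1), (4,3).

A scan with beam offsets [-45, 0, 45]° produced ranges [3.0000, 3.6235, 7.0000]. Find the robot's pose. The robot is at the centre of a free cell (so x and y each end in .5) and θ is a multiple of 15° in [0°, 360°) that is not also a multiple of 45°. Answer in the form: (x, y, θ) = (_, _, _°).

Candidates: 44 free-cell centres × 16 headings = 704 poses. Raycast each; keep the one whose scan matches to 4 dp.
  (7.5, 3.5, 15°): beam 1 = 1.7321 ≠ 3.0000 ✗
  (5.5, 2.5, 300°): beam 1 = 1.5529 ≠ 3.0000 ✗
  (2.5, 6.5, 165°): beam 1 = 0.5774 ≠ 3.0000 ✗
  …
  (7.5, 3.5, 105°): r_1=3.0000, r_2=3.6235, r_3=7.0000 — all match ✓
Only this pose fits every beam.

(x, y, θ) = (7.5, 3.5, 105°)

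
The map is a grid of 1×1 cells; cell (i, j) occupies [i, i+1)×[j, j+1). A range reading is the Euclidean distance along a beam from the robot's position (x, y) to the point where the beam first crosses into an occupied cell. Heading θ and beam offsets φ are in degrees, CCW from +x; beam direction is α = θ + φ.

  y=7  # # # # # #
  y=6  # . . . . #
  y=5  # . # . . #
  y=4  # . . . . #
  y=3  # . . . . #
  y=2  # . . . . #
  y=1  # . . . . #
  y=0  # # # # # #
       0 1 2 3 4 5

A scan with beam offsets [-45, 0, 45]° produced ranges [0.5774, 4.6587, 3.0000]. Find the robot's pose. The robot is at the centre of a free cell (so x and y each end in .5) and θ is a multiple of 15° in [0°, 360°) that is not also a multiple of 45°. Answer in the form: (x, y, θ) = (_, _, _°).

(x, y, θ) = (3.5, 5.5, 255°)

The pose lattice has 23·16 = 368 candidates. Test each by forward raycasting.
  (2.5, 2.5, 15°): beam 1 = 2.8868 ≠ 0.5774 ✗
  (1.5, 2.5, 120°): beam 1 = 2.5882 ≠ 0.5774 ✗
  (2.5, 1.5, 345°): beam 2 = 1.9319 ≠ 4.6587 ✗
  (3.5, 2.5, 165°): beam 1 = 2.8868 ≠ 0.5774 ✗
  (2.5, 4.5, 345°): beam 1 = 4.0415 ≠ 0.5774 ✗
  …
  (3.5, 5.5, 255°): r_1=0.5774, r_2=4.6587, r_3=3.0000 — all match ✓
No second candidate reproduces the full scan.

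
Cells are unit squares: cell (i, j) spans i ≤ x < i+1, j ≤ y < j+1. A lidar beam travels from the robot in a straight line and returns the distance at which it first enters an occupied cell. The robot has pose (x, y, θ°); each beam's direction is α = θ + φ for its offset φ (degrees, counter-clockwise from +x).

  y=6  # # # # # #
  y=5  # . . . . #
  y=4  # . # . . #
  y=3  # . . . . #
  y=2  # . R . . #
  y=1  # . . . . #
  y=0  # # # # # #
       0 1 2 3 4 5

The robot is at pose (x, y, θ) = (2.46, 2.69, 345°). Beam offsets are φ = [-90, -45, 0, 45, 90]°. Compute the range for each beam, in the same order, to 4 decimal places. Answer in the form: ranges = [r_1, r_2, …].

beam 1: φ=-90°, α=255°
  d=(-0.2588,-0.9659)  start (2,2)  tX=1.7773 tY=0.7143  stride 1/|dx|=3.8637 1/|dy|=1.0353
    cross y-line → (2,1), t=0.7143
    cross y-line → (2,0), t=1.7496 (wall)
  → r_1 = 1.7496
beam 2: φ=-45°, α=300°
  d=(0.5000,-0.8660)  start (2,2)  tX=1.0800 tY=0.7967  stride 1/|dx|=2.0000 1/|dy|=1.1547
    cross y-line → (2,1), t=0.7967
    cross x-line → (3,1), t=1.0800
    cross y-line → (3,0), t=1.9514 (wall)
  → r_2 = 1.9514
beam 3: φ=0°, α=345°
  d=(0.9659,-0.2588)  start (2,2)  tX=0.5590 tY=2.6660  stride 1/|dx|=1.0353 1/|dy|=3.8637
    cross x-line → (3,2), t=0.5590
    cross x-line → (4,2), t=1.5943
    cross x-line → (5,2), t=2.6296 (wall)
  → r_3 = 2.6296
beam 4: φ=45°, α=30°
  d=(0.8660,0.5000)  start (2,2)  tX=0.6235 tY=0.6200  stride 1/|dx|=1.1547 1/|dy|=2.0000
    cross y-line → (2,3), t=0.6200
    cross x-line → (3,3), t=0.6235
    cross x-line → (4,3), t=1.7782
    cross y-line → (4,4), t=2.6200
    cross x-line → (5,4), t=2.9329 (wall)
  → r_4 = 2.9329
beam 5: φ=90°, α=75°
  d=(0.2588,0.9659)  start (2,2)  tX=2.0864 tY=0.3209  stride 1/|dx|=3.8637 1/|dy|=1.0353
    cross y-line → (2,3), t=0.3209
    cross y-line → (2,4), t=1.3562 (wall)
  → r_5 = 1.3562

ranges = [1.7496, 1.9514, 2.6296, 2.9329, 1.3562]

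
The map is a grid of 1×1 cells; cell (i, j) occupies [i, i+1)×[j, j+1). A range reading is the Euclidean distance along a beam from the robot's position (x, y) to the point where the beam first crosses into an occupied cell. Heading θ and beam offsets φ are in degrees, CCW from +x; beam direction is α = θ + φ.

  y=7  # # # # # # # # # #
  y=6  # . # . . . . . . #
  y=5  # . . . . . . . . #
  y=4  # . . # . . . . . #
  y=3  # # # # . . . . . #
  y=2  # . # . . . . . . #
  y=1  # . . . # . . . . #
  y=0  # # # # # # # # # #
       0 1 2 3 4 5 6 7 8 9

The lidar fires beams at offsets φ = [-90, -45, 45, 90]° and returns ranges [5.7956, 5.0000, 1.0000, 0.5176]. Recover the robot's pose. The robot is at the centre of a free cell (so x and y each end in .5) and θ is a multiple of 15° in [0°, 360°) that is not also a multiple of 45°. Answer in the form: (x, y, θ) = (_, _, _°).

(x, y, θ) = (8.5, 4.5, 255°)

Candidates: 41 free-cell centres × 16 headings = 656 poses. Raycast each; keep the one whose scan matches to 4 dp.
  (1.5, 1.5, 75°): beam 1 = 1.9319 ≠ 5.7956 ✗
  (3.5, 6.5, 75°): beam 1 = 5.6940 ≠ 5.7956 ✗
  (4.5, 4.5, 30°): beam 1 = 4.0415 ≠ 5.7956 ✗
  (3.5, 6.5, 285°): beam 1 = 0.5176 ≠ 5.7956 ✗
  …
  (8.5, 4.5, 255°): r_1=5.7956, r_2=5.0000, r_3=1.0000, r_4=0.5176 — all match ✓
Only this pose fits every beam.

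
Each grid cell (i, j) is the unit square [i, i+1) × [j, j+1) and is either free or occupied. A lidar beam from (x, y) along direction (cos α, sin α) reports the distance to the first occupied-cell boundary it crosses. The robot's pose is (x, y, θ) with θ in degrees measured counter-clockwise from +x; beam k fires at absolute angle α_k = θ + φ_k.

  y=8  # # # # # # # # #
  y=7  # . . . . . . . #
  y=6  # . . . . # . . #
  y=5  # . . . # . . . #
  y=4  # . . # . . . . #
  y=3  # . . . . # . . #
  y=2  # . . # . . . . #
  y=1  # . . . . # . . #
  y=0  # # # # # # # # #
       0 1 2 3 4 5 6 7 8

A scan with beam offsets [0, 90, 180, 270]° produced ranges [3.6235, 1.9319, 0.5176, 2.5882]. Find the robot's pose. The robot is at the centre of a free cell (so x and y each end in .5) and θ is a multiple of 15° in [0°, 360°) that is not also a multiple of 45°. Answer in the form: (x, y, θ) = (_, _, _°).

Candidates: 43 free-cell centres × 16 headings = 688 poses. Raycast each; keep the one whose scan matches to 4 dp.
  (7.5, 2.5, 15°): beam 1 = 0.5176 ≠ 3.6235 ✗
  (7.5, 5.5, 75°): beam 1 = 1.9319 ≠ 3.6235 ✗
  (3.5, 3.5, 240°): beam 1 = 0.5774 ≠ 3.6235 ✗
  (7.5, 1.5, 60°): beam 1 = 1.0000 ≠ 3.6235 ✗
  …
  (7.5, 5.5, 195°): r_1=3.6235, r_2=1.9319, r_3=0.5176, r_4=2.5882 — all match ✓
Unique over the lattice → pose = (7.5, 5.5, 195°).

(x, y, θ) = (7.5, 5.5, 195°)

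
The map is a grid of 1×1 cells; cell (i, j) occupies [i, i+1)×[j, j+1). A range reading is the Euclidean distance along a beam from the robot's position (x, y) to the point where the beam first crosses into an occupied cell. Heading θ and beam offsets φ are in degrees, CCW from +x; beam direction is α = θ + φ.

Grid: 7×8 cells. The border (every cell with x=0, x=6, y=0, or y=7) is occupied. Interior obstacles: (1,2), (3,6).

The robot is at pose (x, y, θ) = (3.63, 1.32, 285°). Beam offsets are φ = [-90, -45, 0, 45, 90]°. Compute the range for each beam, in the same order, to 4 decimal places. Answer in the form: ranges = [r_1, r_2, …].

beam 1: φ=-90°, α=195°
  d=(-0.9659,-0.2588)  start (3,1)  tX=0.6522 tY=1.2364  stride 1/|dx|=1.0353 1/|dy|=3.8637
    cross x-line → (2,1), t=0.6522
    cross y-line → (2,0), t=1.2364 (wall)
  → r_1 = 1.2364
beam 2: φ=-45°, α=240°
  d=(-0.5000,-0.8660)  start (3,1)  tX=1.2600 tY=0.3695  stride 1/|dx|=2.0000 1/|dy|=1.1547
    cross y-line → (3,0), t=0.3695 (wall)
  → r_2 = 0.3695
beam 3: φ=0°, α=285°
  d=(0.2588,-0.9659)  start (3,1)  tX=1.4296 tY=0.3313  stride 1/|dx|=3.8637 1/|dy|=1.0353
    cross y-line → (3,0), t=0.3313 (wall)
  → r_3 = 0.3313
beam 4: φ=45°, α=330°
  d=(0.8660,-0.5000)  start (3,1)  tX=0.4272 tY=0.6400  stride 1/|dx|=1.1547 1/|dy|=2.0000
    cross x-line → (4,1), t=0.4272
    cross y-line → (4,0), t=0.6400 (wall)
  → r_4 = 0.6400
beam 5: φ=90°, α=15°
  d=(0.9659,0.2588)  start (3,1)  tX=0.3831 tY=2.6273  stride 1/|dx|=1.0353 1/|dy|=3.8637
    cross x-line → (4,1), t=0.3831
    cross x-line → (5,1), t=1.4183
    cross x-line → (6,1), t=2.4536 (wall)
  → r_5 = 2.4536

ranges = [1.2364, 0.3695, 0.3313, 0.6400, 2.4536]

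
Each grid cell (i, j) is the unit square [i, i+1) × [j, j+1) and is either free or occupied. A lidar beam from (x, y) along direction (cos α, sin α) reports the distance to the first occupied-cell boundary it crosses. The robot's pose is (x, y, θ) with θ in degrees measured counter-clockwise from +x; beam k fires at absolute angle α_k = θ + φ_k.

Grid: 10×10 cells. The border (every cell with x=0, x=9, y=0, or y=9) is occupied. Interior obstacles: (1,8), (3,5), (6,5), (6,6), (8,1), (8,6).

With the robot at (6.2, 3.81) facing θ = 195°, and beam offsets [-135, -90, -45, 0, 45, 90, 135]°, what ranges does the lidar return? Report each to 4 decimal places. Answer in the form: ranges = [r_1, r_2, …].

beam 1: φ=-135°, α=60°
  d=(0.5000,0.8660)  start (6,3)  tX=1.6000 tY=0.2194  stride 1/|dx|=2.0000 1/|dy|=1.1547
    cross y-line → (6,4), t=0.2194
    cross y-line → (6,5), t=1.3741 (wall)
  → r_1 = 1.3741
beam 2: φ=-90°, α=105°
  d=(-0.2588,0.9659)  start (6,3)  tX=0.7727 tY=0.1967  stride 1/|dx|=3.8637 1/|dy|=1.0353
    cross y-line → (6,4), t=0.1967
    cross x-line → (5,4), t=0.7727
    cross y-line → (5,5), t=1.2320
    cross y-line → (5,6), t=2.2673
    cross y-line → (5,7), t=3.3025
    cross y-line → (5,8), t=4.3378
    cross x-line → (4,8), t=4.6364
    cross y-line → (4,9), t=5.3731 (wall)
  → r_2 = 5.3731
beam 3: φ=-45°, α=150°
  d=(-0.8660,0.5000)  start (6,3)  tX=0.2309 tY=0.3800  stride 1/|dx|=1.1547 1/|dy|=2.0000
    cross x-line → (5,3), t=0.2309
    cross y-line → (5,4), t=0.3800
    cross x-line → (4,4), t=1.3856
    cross y-line → (4,5), t=2.3800
    cross x-line → (3,5), t=2.5403 (wall)
  → r_3 = 2.5403
beam 4: φ=0°, α=195°
  d=(-0.9659,-0.2588)  start (6,3)  tX=0.2071 tY=3.1296  stride 1/|dx|=1.0353 1/|dy|=3.8637
    cross x-line → (5,3), t=0.2071
    cross x-line → (4,3), t=1.2423
    cross x-line → (3,3), t=2.2776
    cross y-line → (3,2), t=3.1296
    cross x-line → (2,2), t=3.3129
    cross x-line → (1,2), t=4.3482
    cross x-line → (0,2), t=5.3834 (wall)
  → r_4 = 5.3834
beam 5: φ=45°, α=240°
  d=(-0.5000,-0.8660)  start (6,3)  tX=0.4000 tY=0.9353  stride 1/|dx|=2.0000 1/|dy|=1.1547
    cross x-line → (5,3), t=0.4000
    cross y-line → (5,2), t=0.9353
    cross y-line → (5,1), t=2.0900
    cross x-line → (4,1), t=2.4000
    cross y-line → (4,0), t=3.2447 (wall)
  → r_5 = 3.2447
beam 6: φ=90°, α=285°
  d=(0.2588,-0.9659)  start (6,3)  tX=3.0910 tY=0.8386  stride 1/|dx|=3.8637 1/|dy|=1.0353
    cross y-line → (6,2), t=0.8386
    cross y-line → (6,1), t=1.8738
    cross y-line → (6,0), t=2.9091 (wall)
  → r_6 = 2.9091
beam 7: φ=135°, α=330°
  d=(0.8660,-0.5000)  start (6,3)  tX=0.9238 tY=1.6200  stride 1/|dx|=1.1547 1/|dy|=2.0000
    cross x-line → (7,3), t=0.9238
    cross y-line → (7,2), t=1.6200
    cross x-line → (8,2), t=2.0785
    cross x-line → (9,2), t=3.2332 (wall)
  → r_7 = 3.2332

ranges = [1.3741, 5.3731, 2.5403, 5.3834, 3.2447, 2.9091, 3.2332]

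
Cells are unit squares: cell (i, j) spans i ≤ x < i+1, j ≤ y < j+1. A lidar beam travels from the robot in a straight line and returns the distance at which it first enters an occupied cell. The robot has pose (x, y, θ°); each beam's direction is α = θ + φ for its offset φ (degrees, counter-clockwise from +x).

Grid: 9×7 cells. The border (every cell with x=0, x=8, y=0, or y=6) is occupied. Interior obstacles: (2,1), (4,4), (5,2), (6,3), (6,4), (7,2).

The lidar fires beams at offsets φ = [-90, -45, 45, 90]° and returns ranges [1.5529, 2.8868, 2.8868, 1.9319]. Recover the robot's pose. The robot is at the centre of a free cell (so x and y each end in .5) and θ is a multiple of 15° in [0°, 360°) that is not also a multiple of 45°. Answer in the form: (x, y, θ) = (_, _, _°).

(x, y, θ) = (2.5, 3.5, 285°)

Candidates: 29 free-cell centres × 16 headings = 464 poses. Raycast each; keep the one whose scan matches to 4 dp.
  (7.5, 5.5, 30°): beam 1 = 1.0000 ≠ 1.5529 ✗
  (1.5, 4.5, 15°): beam 1 = 2.5882 ≠ 1.5529 ✗
  (2.5, 2.5, 300°): beam 1 = 1.7321 ≠ 1.5529 ✗
  (1.5, 2.5, 165°): beam 1 = 3.6235 ≠ 1.5529 ✗
  (6.5, 5.5, 165°): beam 1 = 0.5176 ≠ 1.5529 ✗
  …
  (2.5, 3.5, 285°): r_1=1.5529, r_2=2.8868, r_3=2.8868, r_4=1.9319 — all match ✓
No second candidate reproduces the full scan.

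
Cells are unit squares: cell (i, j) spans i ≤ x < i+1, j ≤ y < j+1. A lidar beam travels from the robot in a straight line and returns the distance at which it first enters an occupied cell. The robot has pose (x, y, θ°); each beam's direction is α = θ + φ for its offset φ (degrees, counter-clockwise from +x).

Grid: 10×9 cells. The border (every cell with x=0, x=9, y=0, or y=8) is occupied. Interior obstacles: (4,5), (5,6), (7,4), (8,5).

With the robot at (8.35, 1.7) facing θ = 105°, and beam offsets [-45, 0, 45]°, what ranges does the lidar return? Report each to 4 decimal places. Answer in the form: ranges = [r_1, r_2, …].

ranges = [1.3000, 2.3811, 8.4870]

beam 1: φ=-45°, α=60°
  direction (0.5000, 0.8660); cell (8,1); t to first gridline: x 1.3000, y 0.3464 (then +2.0000 / +1.1547)
    (8,2) via y @ 0.3464
    (9,2) via x @ 1.3000  # hit
  → r_1 = 1.3000
beam 2: φ=0°, α=105°
  direction (-0.2588, 0.9659); cell (8,1); t to first gridline: x 1.3523, y 0.3106 (then +3.8637 / +1.0353)
    (8,2) via y @ 0.3106
    (8,3) via y @ 1.3459
    (7,3) via x @ 1.3523
    (7,4) via y @ 2.3811  # hit
  → r_2 = 2.3811
beam 3: φ=45°, α=150°
  direction (-0.8660, 0.5000); cell (8,1); t to first gridline: x 0.4041, y 0.6000 (then +1.1547 / +2.0000)
    (7,1) via x @ 0.4041
    (7,2) via y @ 0.6000
    (6,2) via x @ 1.5588
    (6,3) via y @ 2.6000
    (5,3) via x @ 2.7135
    (4,3) via x @ 3.8682
    (4,4) via y @ 4.6000
    (3,4) via x @ 5.0229
    (2,4) via x @ 6.1776
    (2,5) via y @ 6.6000
    (1,5) via x @ 7.3323
    (0,5) via x @ 8.4870  # hit
  → r_3 = 8.4870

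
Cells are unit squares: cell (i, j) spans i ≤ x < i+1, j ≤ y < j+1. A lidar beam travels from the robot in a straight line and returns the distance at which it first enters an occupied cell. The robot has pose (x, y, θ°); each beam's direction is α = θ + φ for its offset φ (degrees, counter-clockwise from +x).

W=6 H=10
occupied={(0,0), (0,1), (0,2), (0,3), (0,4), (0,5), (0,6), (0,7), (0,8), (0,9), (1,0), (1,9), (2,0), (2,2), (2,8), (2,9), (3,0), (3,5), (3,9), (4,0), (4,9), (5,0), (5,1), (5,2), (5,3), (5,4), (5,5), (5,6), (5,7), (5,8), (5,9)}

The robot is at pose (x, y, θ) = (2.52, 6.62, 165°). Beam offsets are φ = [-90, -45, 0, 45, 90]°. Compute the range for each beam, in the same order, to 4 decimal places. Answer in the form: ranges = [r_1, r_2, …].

ranges = [1.4287, 2.7482, 1.5736, 1.7551, 5.8183]

beam 1: φ=-90°, α=75°
  direction (0.2588, 0.9659); cell (2,6); t to first gridline: x 1.8546, y 0.3934 (then +3.8637 / +1.0353)
    (2,7) via y @ 0.3934
    (2,8) via y @ 1.4287  # hit
  → r_1 = 1.4287
beam 2: φ=-45°, α=120°
  direction (-0.5000, 0.8660); cell (2,6); t to first gridline: x 1.0400, y 0.4388 (then +2.0000 / +1.1547)
    (2,7) via y @ 0.4388
    (1,7) via x @ 1.0400
    (1,8) via y @ 1.5935
    (1,9) via y @ 2.7482  # hit
  → r_2 = 2.7482
beam 3: φ=0°, α=165°
  direction (-0.9659, 0.2588); cell (2,6); t to first gridline: x 0.5383, y 1.4682 (then +1.0353 / +3.8637)
    (1,6) via x @ 0.5383
    (1,7) via y @ 1.4682
    (0,7) via x @ 1.5736  # hit
  → r_3 = 1.5736
beam 4: φ=45°, α=210°
  direction (-0.8660, -0.5000); cell (2,6); t to first gridline: x 0.6004, y 1.2400 (then +1.1547 / +2.0000)
    (1,6) via x @ 0.6004
    (1,5) via y @ 1.2400
    (0,5) via x @ 1.7551  # hit
  → r_4 = 1.7551
beam 5: φ=90°, α=255°
  direction (-0.2588, -0.9659); cell (2,6); t to first gridline: x 2.0091, y 0.6419 (then +3.8637 / +1.0353)
    (2,5) via y @ 0.6419
    (2,4) via y @ 1.6771
    (1,4) via x @ 2.0091
    (1,3) via y @ 2.7124
    (1,2) via y @ 3.7477
    (1,1) via y @ 4.7830
    (1,0) via y @ 5.8183  # hit
  → r_5 = 5.8183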